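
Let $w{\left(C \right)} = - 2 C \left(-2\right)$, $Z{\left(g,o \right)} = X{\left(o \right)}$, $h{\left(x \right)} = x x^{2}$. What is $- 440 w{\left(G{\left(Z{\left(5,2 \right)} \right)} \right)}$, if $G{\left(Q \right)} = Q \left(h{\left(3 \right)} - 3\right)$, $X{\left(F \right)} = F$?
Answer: $-84480$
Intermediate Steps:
$h{\left(x \right)} = x^{3}$
$Z{\left(g,o \right)} = o$
$G{\left(Q \right)} = 24 Q$ ($G{\left(Q \right)} = Q \left(3^{3} - 3\right) = Q \left(27 - 3\right) = Q 24 = 24 Q$)
$w{\left(C \right)} = 4 C$
$- 440 w{\left(G{\left(Z{\left(5,2 \right)} \right)} \right)} = - 440 \cdot 4 \cdot 24 \cdot 2 = - 440 \cdot 4 \cdot 48 = \left(-440\right) 192 = -84480$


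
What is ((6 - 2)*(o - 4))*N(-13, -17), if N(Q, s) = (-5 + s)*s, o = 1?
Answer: -4488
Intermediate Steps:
N(Q, s) = s*(-5 + s)
((6 - 2)*(o - 4))*N(-13, -17) = ((6 - 2)*(1 - 4))*(-17*(-5 - 17)) = (4*(-3))*(-17*(-22)) = -12*374 = -4488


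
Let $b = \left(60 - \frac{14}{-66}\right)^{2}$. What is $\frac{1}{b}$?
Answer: $\frac{1089}{3948169} \approx 0.00027582$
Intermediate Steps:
$b = \frac{3948169}{1089}$ ($b = \left(60 - - \frac{7}{33}\right)^{2} = \left(60 + \frac{7}{33}\right)^{2} = \left(\frac{1987}{33}\right)^{2} = \frac{3948169}{1089} \approx 3625.5$)
$\frac{1}{b} = \frac{1}{\frac{3948169}{1089}} = \frac{1089}{3948169}$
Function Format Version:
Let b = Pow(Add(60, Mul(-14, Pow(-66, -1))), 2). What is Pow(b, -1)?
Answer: Rational(1089, 3948169) ≈ 0.00027582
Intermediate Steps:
b = Rational(3948169, 1089) (b = Pow(Add(60, Mul(-14, Rational(-1, 66))), 2) = Pow(Add(60, Rational(7, 33)), 2) = Pow(Rational(1987, 33), 2) = Rational(3948169, 1089) ≈ 3625.5)
Pow(b, -1) = Pow(Rational(3948169, 1089), -1) = Rational(1089, 3948169)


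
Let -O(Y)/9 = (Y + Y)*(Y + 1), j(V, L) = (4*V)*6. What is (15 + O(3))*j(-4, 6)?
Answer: 19296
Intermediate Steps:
j(V, L) = 24*V
O(Y) = -18*Y*(1 + Y) (O(Y) = -9*(Y + Y)*(Y + 1) = -9*2*Y*(1 + Y) = -18*Y*(1 + Y))
(15 + O(3))*j(-4, 6) = (15 - 18*3*(1 + 3))*(24*(-4)) = (15 - 18*3*4)*(-96) = (15 - 216)*(-96) = -201*(-96) = 19296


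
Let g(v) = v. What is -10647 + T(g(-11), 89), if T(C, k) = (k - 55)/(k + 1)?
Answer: -479098/45 ≈ -10647.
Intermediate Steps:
T(C, k) = (-55 + k)/(1 + k)
-10647 + T(g(-11), 89) = -10647 + (-55 + 89)/(1 + 89) = -10647 + 34/90 = -10647 + (1/90)*34 = -10647 + 17/45 = -479098/45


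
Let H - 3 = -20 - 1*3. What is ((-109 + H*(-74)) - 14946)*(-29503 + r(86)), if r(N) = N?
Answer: 399335775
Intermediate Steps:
H = -20 (H = 3 + (-20 - 1*3) = 3 + (-20 - 3) = 3 - 23 = -20)
((-109 + H*(-74)) - 14946)*(-29503 + r(86)) = ((-109 - 20*(-74)) - 14946)*(-29503 + 86) = ((-109 + 1480) - 14946)*(-29417) = (1371 - 14946)*(-29417) = -13575*(-29417) = 399335775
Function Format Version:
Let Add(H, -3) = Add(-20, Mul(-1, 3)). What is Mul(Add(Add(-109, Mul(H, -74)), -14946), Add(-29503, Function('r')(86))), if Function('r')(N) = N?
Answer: 399335775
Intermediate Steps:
H = -20 (H = Add(3, Add(-20, Mul(-1, 3))) = Add(3, Add(-20, -3)) = Add(3, -23) = -20)
Mul(Add(Add(-109, Mul(H, -74)), -14946), Add(-29503, Function('r')(86))) = Mul(Add(Add(-109, Mul(-20, -74)), -14946), Add(-29503, 86)) = Mul(Add(Add(-109, 1480), -14946), -29417) = Mul(Add(1371, -14946), -29417) = Mul(-13575, -29417) = 399335775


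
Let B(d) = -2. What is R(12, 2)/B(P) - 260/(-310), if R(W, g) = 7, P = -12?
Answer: -165/62 ≈ -2.6613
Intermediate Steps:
R(12, 2)/B(P) - 260/(-310) = 7/(-2) - 260/(-310) = 7*(-½) - 260*(-1/310) = -7/2 + 26/31 = -165/62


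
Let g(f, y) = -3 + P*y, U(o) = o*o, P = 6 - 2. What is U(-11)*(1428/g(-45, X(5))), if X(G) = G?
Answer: 10164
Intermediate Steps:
P = 4
U(o) = o²
g(f, y) = -3 + 4*y
U(-11)*(1428/g(-45, X(5))) = (-11)²*(1428/(-3 + 4*5)) = 121*(1428/(-3 + 20)) = 121*(1428/17) = 121*(1428*(1/17)) = 121*84 = 10164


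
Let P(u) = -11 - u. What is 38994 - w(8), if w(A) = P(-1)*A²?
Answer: 39634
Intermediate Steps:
w(A) = -10*A² (w(A) = (-11 - 1*(-1))*A² = (-11 + 1)*A² = -10*A²)
38994 - w(8) = 38994 - (-10)*8² = 38994 - (-10)*64 = 38994 - 1*(-640) = 38994 + 640 = 39634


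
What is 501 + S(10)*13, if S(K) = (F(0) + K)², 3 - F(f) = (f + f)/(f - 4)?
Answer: 2698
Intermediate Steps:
F(f) = 3 - 2*f/(-4 + f) (F(f) = 3 - (f + f)/(f - 4) = 3 - 2*f/(-4 + f))
S(K) = (3 + K)² (S(K) = ((-12 + 0)/(-4 + 0) + K)² = (-12/(-4) + K)² = (-¼*(-12) + K)² = (3 + K)²)
501 + S(10)*13 = 501 + (3 + 10)²*13 = 501 + 13²*13 = 501 + 169*13 = 501 + 2197 = 2698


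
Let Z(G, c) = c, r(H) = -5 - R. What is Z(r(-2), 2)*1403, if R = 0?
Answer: 2806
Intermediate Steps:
r(H) = -5 (r(H) = -5 - 1*0 = -5 + 0 = -5)
Z(r(-2), 2)*1403 = 2*1403 = 2806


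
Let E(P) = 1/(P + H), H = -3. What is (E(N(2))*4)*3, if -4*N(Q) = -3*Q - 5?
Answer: -48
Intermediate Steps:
N(Q) = 5/4 + 3*Q/4 (N(Q) = -(-3*Q - 5)/4 = -(-5 - 3*Q)/4 = 5/4 + 3*Q/4)
E(P) = 1/(-3 + P) (E(P) = 1/(P - 3) = 1/(-3 + P))
(E(N(2))*4)*3 = (4/(-3 + (5/4 + (¾)*2)))*3 = (4/(-3 + (5/4 + 3/2)))*3 = (4/(-3 + 11/4))*3 = (4/(-¼))*3 = -4*4*3 = -16*3 = -48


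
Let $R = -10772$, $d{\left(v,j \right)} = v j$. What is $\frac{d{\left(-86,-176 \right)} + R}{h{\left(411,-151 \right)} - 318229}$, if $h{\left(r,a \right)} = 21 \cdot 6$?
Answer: $- \frac{4364}{318103} \approx -0.013719$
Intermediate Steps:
$d{\left(v,j \right)} = j v$
$h{\left(r,a \right)} = 126$
$\frac{d{\left(-86,-176 \right)} + R}{h{\left(411,-151 \right)} - 318229} = \frac{\left(-176\right) \left(-86\right) - 10772}{126 - 318229} = \frac{15136 - 10772}{-318103} = 4364 \left(- \frac{1}{318103}\right) = - \frac{4364}{318103}$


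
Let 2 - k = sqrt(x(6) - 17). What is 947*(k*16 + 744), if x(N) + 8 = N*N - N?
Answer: 734872 - 15152*sqrt(5) ≈ 7.0099e+5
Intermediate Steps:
x(N) = -8 + N**2 - N (x(N) = -8 + (N*N - N) = -8 + (N**2 - N) = -8 + N**2 - N)
k = 2 - sqrt(5) (k = 2 - sqrt((-8 + 6**2 - 1*6) - 17) = 2 - sqrt((-8 + 36 - 6) - 17) = 2 - sqrt(22 - 17) = 2 - sqrt(5) ≈ -0.23607)
947*(k*16 + 744) = 947*((2 - sqrt(5))*16 + 744) = 947*((32 - 16*sqrt(5)) + 744) = 947*(776 - 16*sqrt(5)) = 734872 - 15152*sqrt(5)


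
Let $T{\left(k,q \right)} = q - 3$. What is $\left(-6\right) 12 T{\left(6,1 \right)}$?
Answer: $144$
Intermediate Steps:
$T{\left(k,q \right)} = -3 + q$ ($T{\left(k,q \right)} = q - 3 = -3 + q$)
$\left(-6\right) 12 T{\left(6,1 \right)} = \left(-6\right) 12 \left(-3 + 1\right) = \left(-72\right) \left(-2\right) = 144$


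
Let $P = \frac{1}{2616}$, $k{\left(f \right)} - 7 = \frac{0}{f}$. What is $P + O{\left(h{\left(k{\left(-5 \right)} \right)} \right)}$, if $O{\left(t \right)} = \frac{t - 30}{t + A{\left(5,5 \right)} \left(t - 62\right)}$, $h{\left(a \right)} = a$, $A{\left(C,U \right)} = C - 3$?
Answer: $\frac{60271}{269448} \approx 0.22368$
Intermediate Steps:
$k{\left(f \right)} = 7$ ($k{\left(f \right)} = 7 + \frac{0}{f} = 7 + 0 = 7$)
$A{\left(C,U \right)} = -3 + C$
$O{\left(t \right)} = \frac{-30 + t}{-124 + 3 t}$ ($O{\left(t \right)} = \frac{t - 30}{t + \left(-3 + 5\right) \left(t - 62\right)} = \frac{-30 + t}{t + 2 \left(-62 + t\right)} = \frac{-30 + t}{t + \left(-124 + 2 t\right)} = \frac{-30 + t}{-124 + 3 t}$)
$P = \frac{1}{2616} \approx 0.00038226$
$P + O{\left(h{\left(k{\left(-5 \right)} \right)} \right)} = \frac{1}{2616} + \frac{-30 + 7}{-124 + 3 \cdot 7} = \frac{1}{2616} + \frac{1}{-124 + 21} \left(-23\right) = \frac{1}{2616} + \frac{1}{-103} \left(-23\right) = \frac{1}{2616} - - \frac{23}{103} = \frac{1}{2616} + \frac{23}{103} = \frac{60271}{269448}$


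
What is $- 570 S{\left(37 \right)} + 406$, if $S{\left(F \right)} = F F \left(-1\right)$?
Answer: $780736$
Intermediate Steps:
$S{\left(F \right)} = - F^{2}$ ($S{\left(F \right)} = F^{2} \left(-1\right) = - F^{2}$)
$- 570 S{\left(37 \right)} + 406 = - 570 \left(- 37^{2}\right) + 406 = - 570 \left(\left(-1\right) 1369\right) + 406 = \left(-570\right) \left(-1369\right) + 406 = 780330 + 406 = 780736$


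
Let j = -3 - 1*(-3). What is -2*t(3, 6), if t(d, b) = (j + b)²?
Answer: -72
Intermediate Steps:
j = 0 (j = -3 + 3 = 0)
t(d, b) = b² (t(d, b) = (0 + b)² = b²)
-2*t(3, 6) = -2*6² = -2*36 = -72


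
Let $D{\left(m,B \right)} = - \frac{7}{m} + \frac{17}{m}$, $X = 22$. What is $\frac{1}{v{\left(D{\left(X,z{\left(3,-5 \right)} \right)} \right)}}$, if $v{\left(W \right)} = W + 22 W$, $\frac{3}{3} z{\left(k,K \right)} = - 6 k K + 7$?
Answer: $\frac{11}{115} \approx 0.095652$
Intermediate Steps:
$z{\left(k,K \right)} = 7 - 6 K k$ ($z{\left(k,K \right)} = - 6 k K + 7 = - 6 K k + 7 = 7 - 6 K k$)
$D{\left(m,B \right)} = \frac{10}{m}$
$v{\left(W \right)} = 23 W$
$\frac{1}{v{\left(D{\left(X,z{\left(3,-5 \right)} \right)} \right)}} = \frac{1}{23 \cdot \frac{10}{22}} = \frac{1}{23 \cdot 10 \cdot \frac{1}{22}} = \frac{1}{23 \cdot \frac{5}{11}} = \frac{1}{\frac{115}{11}} = \frac{11}{115}$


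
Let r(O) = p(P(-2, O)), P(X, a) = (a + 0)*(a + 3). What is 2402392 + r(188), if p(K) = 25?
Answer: 2402417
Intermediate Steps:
P(X, a) = a*(3 + a)
r(O) = 25
2402392 + r(188) = 2402392 + 25 = 2402417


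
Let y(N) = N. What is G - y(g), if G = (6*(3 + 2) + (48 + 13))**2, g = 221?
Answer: 8060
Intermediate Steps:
G = 8281 (G = (6*5 + 61)**2 = (30 + 61)**2 = 91**2 = 8281)
G - y(g) = 8281 - 1*221 = 8281 - 221 = 8060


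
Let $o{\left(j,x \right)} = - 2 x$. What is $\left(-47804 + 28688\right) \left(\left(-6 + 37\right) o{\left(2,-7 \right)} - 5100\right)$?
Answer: $89195256$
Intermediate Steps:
$\left(-47804 + 28688\right) \left(\left(-6 + 37\right) o{\left(2,-7 \right)} - 5100\right) = \left(-47804 + 28688\right) \left(\left(-6 + 37\right) \left(\left(-2\right) \left(-7\right)\right) - 5100\right) = - 19116 \left(31 \cdot 14 - 5100\right) = - 19116 \left(434 - 5100\right) = \left(-19116\right) \left(-4666\right) = 89195256$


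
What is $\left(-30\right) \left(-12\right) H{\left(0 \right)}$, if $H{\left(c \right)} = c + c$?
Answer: $0$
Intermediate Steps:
$H{\left(c \right)} = 2 c$
$\left(-30\right) \left(-12\right) H{\left(0 \right)} = \left(-30\right) \left(-12\right) 2 \cdot 0 = 360 \cdot 0 = 0$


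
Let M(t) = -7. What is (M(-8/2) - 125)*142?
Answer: -18744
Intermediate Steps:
(M(-8/2) - 125)*142 = (-7 - 125)*142 = -132*142 = -18744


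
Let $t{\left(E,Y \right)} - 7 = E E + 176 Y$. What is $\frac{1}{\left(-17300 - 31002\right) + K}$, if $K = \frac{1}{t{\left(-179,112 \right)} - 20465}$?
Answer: $- \frac{31295}{1511611089} \approx -2.0703 \cdot 10^{-5}$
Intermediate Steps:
$t{\left(E,Y \right)} = 7 + E^{2} + 176 Y$ ($t{\left(E,Y \right)} = 7 + \left(E E + 176 Y\right) = 7 + \left(E^{2} + 176 Y\right) = 7 + E^{2} + 176 Y$)
$K = \frac{1}{31295}$ ($K = \frac{1}{\left(7 + \left(-179\right)^{2} + 176 \cdot 112\right) - 20465} = \frac{1}{\left(7 + 32041 + 19712\right) - 20465} = \frac{1}{51760 - 20465} = \frac{1}{31295} \approx 3.1954 \cdot 10^{-5}$)
$\frac{1}{\left(-17300 - 31002\right) + K} = \frac{1}{\left(-17300 - 31002\right) + \frac{1}{31295}} = \frac{1}{-48302 + \frac{1}{31295}} = \frac{1}{- \frac{1511611089}{31295}} = - \frac{31295}{1511611089}$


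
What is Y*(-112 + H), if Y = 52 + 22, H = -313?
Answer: -31450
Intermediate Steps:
Y = 74
Y*(-112 + H) = 74*(-112 - 313) = 74*(-425) = -31450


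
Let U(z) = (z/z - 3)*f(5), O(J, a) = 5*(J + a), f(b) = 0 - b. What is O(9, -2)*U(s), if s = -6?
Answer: 350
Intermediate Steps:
f(b) = -b
O(J, a) = 5*J + 5*a
U(z) = 10 (U(z) = (z/z - 3)*(-1*5) = (1 - 3)*(-5) = -2*(-5) = 10)
O(9, -2)*U(s) = (5*9 + 5*(-2))*10 = (45 - 10)*10 = 35*10 = 350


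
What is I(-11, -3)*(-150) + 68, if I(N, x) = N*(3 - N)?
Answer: 23168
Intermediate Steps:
I(-11, -3)*(-150) + 68 = -11*(3 - 1*(-11))*(-150) + 68 = -11*(3 + 11)*(-150) + 68 = -11*14*(-150) + 68 = -154*(-150) + 68 = 23100 + 68 = 23168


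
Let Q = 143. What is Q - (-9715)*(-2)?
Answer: -19287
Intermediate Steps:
Q - (-9715)*(-2) = 143 - (-9715)*(-2) = 143 - 145*134 = 143 - 19430 = -19287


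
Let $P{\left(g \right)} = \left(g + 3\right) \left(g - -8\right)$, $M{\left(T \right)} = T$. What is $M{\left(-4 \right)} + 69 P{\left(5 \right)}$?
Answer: $7172$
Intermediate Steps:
$P{\left(g \right)} = \left(3 + g\right) \left(8 + g\right)$ ($P{\left(g \right)} = \left(3 + g\right) \left(g + 8\right) = \left(3 + g\right) \left(8 + g\right)$)
$M{\left(-4 \right)} + 69 P{\left(5 \right)} = -4 + 69 \left(24 + 5^{2} + 11 \cdot 5\right) = -4 + 69 \left(24 + 25 + 55\right) = -4 + 69 \cdot 104 = -4 + 7176 = 7172$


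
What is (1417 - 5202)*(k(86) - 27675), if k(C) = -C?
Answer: 105075385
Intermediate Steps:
(1417 - 5202)*(k(86) - 27675) = (1417 - 5202)*(-1*86 - 27675) = -3785*(-86 - 27675) = -3785*(-27761) = 105075385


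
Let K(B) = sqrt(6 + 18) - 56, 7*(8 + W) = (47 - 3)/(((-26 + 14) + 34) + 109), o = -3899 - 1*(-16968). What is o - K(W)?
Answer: 13125 - 2*sqrt(6) ≈ 13120.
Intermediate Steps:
o = 13069 (o = -3899 + 16968 = 13069)
W = -7292/917 (W = -8 + ((47 - 3)/(((-26 + 14) + 34) + 109))/7 = -8 + (44/((-12 + 34) + 109))/7 = -8 + (44/(22 + 109))/7 = -8 + (44/131)/7 = -8 + (44*(1/131))/7 = -8 + (1/7)*(44/131) = -8 + 44/917 = -7292/917 ≈ -7.9520)
K(B) = -56 + 2*sqrt(6) (K(B) = sqrt(24) - 56 = 2*sqrt(6) - 56 = -56 + 2*sqrt(6))
o - K(W) = 13069 - (-56 + 2*sqrt(6)) = 13069 + (56 - 2*sqrt(6)) = 13125 - 2*sqrt(6)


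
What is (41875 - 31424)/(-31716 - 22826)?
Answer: -10451/54542 ≈ -0.19161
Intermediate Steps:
(41875 - 31424)/(-31716 - 22826) = 10451/(-54542) = 10451*(-1/54542) = -10451/54542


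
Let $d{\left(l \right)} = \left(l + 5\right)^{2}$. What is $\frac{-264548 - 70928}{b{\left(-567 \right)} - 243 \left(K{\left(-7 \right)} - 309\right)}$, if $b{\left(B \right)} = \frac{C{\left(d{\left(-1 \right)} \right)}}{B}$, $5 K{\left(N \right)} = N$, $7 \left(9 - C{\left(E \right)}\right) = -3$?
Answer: $- \frac{1109586870}{249475409} \approx -4.4477$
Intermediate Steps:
$d{\left(l \right)} = \left(5 + l\right)^{2}$
$C{\left(E \right)} = \frac{66}{7}$ ($C{\left(E \right)} = 9 - - \frac{3}{7} = 9 + \frac{3}{7} = \frac{66}{7}$)
$K{\left(N \right)} = \frac{N}{5}$
$b{\left(B \right)} = \frac{66}{7 B}$
$\frac{-264548 - 70928}{b{\left(-567 \right)} - 243 \left(K{\left(-7 \right)} - 309\right)} = \frac{-264548 - 70928}{\frac{66}{7 \left(-567\right)} - 243 \left(\frac{1}{5} \left(-7\right) - 309\right)} = - \frac{335476}{\frac{66}{7} \left(- \frac{1}{567}\right) - 243 \left(- \frac{7}{5} - 309\right)} = - \frac{335476}{- \frac{22}{1323} - - \frac{377136}{5}} = - \frac{335476}{- \frac{22}{1323} + \frac{377136}{5}} = - \frac{335476}{\frac{498950818}{6615}} = \left(-335476\right) \frac{6615}{498950818} = - \frac{1109586870}{249475409}$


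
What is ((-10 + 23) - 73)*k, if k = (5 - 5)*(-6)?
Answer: 0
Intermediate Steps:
k = 0 (k = 0*(-6) = 0)
((-10 + 23) - 73)*k = ((-10 + 23) - 73)*0 = (13 - 73)*0 = -60*0 = 0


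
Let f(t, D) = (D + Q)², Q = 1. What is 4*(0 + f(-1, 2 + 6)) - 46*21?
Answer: -642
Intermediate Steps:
f(t, D) = (1 + D)² (f(t, D) = (D + 1)² = (1 + D)²)
4*(0 + f(-1, 2 + 6)) - 46*21 = 4*(0 + (1 + (2 + 6))²) - 46*21 = 4*(0 + (1 + 8)²) - 966 = 4*(0 + 9²) - 966 = 4*(0 + 81) - 966 = 4*81 - 966 = 324 - 966 = -642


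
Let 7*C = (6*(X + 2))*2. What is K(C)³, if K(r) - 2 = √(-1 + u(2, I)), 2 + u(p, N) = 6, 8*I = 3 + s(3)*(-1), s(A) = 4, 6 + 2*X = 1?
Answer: (2 + √3)³ ≈ 51.981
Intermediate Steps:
X = -5/2 (X = -3 + (½)*1 = -3 + ½ = -5/2 ≈ -2.5000)
I = -⅛ (I = (3 + 4*(-1))/8 = (3 - 4)/8 = (⅛)*(-1) = -⅛ ≈ -0.12500)
u(p, N) = 4 (u(p, N) = -2 + 6 = 4)
C = -6/7 (C = ((6*(-5/2 + 2))*2)/7 = ((6*(-½))*2)/7 = (-3*2)/7 = (⅐)*(-6) = -6/7 ≈ -0.85714)
K(r) = 2 + √3 (K(r) = 2 + √(-1 + 4) = 2 + √3)
K(C)³ = (2 + √3)³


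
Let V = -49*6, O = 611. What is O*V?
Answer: -179634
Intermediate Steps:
V = -294
O*V = 611*(-294) = -179634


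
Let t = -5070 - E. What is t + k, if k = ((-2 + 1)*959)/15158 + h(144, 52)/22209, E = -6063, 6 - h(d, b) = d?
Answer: 10129215867/10201334 ≈ 992.93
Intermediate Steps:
h(d, b) = 6 - d
t = 993 (t = -5070 - 1*(-6063) = -5070 + 6063 = 993)
k = -708795/10201334 (k = ((-2 + 1)*959)/15158 + (6 - 1*144)/22209 = -1*959*(1/15158) + (6 - 144)*(1/22209) = -959*1/15158 - 138*1/22209 = -959/15158 - 46/7403 = -708795/10201334 ≈ -0.069481)
t + k = 993 - 708795/10201334 = 10129215867/10201334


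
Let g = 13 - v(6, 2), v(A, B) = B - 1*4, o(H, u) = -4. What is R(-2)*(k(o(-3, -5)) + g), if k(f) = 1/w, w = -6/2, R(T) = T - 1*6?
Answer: -352/3 ≈ -117.33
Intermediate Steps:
R(T) = -6 + T (R(T) = T - 6 = -6 + T)
w = -3 (w = -6*½ = -3)
k(f) = -⅓ (k(f) = 1/(-3) = -⅓)
v(A, B) = -4 + B (v(A, B) = B - 4 = -4 + B)
g = 15 (g = 13 - (-4 + 2) = 13 - 1*(-2) = 13 + 2 = 15)
R(-2)*(k(o(-3, -5)) + g) = (-6 - 2)*(-⅓ + 15) = -8*44/3 = -352/3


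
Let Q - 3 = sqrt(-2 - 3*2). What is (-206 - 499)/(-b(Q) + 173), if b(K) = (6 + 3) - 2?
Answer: -705/166 ≈ -4.2470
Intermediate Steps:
Q = 3 + 2*I*sqrt(2) (Q = 3 + sqrt(-2 - 3*2) = 3 + sqrt(-2 - 6) = 3 + sqrt(-8) = 3 + 2*I*sqrt(2) ≈ 3.0 + 2.8284*I)
b(K) = 7 (b(K) = 9 - 2 = 7)
(-206 - 499)/(-b(Q) + 173) = (-206 - 499)/(-1*7 + 173) = -705/(-7 + 173) = -705/166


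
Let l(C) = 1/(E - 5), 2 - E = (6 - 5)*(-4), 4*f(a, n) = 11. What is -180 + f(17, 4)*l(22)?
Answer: -709/4 ≈ -177.25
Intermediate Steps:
f(a, n) = 11/4 (f(a, n) = (¼)*11 = 11/4)
E = 6 (E = 2 - (6 - 5)*(-4) = 2 - (-4) = 2 - 1*(-4) = 2 + 4 = 6)
l(C) = 1 (l(C) = 1/(6 - 5) = 1/1 = 1)
-180 + f(17, 4)*l(22) = -180 + (11/4)*1 = -180 + 11/4 = -709/4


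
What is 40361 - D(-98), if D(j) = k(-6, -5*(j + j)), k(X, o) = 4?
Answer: 40357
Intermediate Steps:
D(j) = 4
40361 - D(-98) = 40361 - 1*4 = 40361 - 4 = 40357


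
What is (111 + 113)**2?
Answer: 50176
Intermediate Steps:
(111 + 113)**2 = 224**2 = 50176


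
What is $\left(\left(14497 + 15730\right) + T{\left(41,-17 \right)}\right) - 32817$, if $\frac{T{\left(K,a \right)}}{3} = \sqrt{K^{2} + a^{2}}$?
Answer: $-2590 + 3 \sqrt{1970} \approx -2456.8$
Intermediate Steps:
$T{\left(K,a \right)} = 3 \sqrt{K^{2} + a^{2}}$
$\left(\left(14497 + 15730\right) + T{\left(41,-17 \right)}\right) - 32817 = \left(\left(14497 + 15730\right) + 3 \sqrt{41^{2} + \left(-17\right)^{2}}\right) - 32817 = \left(30227 + 3 \sqrt{1681 + 289}\right) - 32817 = \left(30227 + 3 \sqrt{1970}\right) - 32817 = -2590 + 3 \sqrt{1970}$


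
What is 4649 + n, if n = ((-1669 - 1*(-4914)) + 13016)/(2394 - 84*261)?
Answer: 12968387/2790 ≈ 4648.2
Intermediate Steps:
n = -2323/2790 (n = ((-1669 + 4914) + 13016)/(2394 - 21924) = (3245 + 13016)/(-19530) = 16261*(-1/19530) = -2323/2790 ≈ -0.83262)
4649 + n = 4649 - 2323/2790 = 12968387/2790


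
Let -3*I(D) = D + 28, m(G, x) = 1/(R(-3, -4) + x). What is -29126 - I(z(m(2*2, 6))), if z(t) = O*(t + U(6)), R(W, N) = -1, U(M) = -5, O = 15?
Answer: -87422/3 ≈ -29141.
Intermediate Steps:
m(G, x) = 1/(-1 + x)
z(t) = -75 + 15*t (z(t) = 15*(t - 5) = 15*(-5 + t) = -75 + 15*t)
I(D) = -28/3 - D/3 (I(D) = -(D + 28)/3 = -(28 + D)/3 = -28/3 - D/3)
-29126 - I(z(m(2*2, 6))) = -29126 - (-28/3 - (-75 + 15/(-1 + 6))/3) = -29126 - (-28/3 - (-75 + 15/5)/3) = -29126 - (-28/3 - (-75 + 15*(1/5))/3) = -29126 - (-28/3 - (-75 + 3)/3) = -29126 - (-28/3 - 1/3*(-72)) = -29126 - (-28/3 + 24) = -29126 - 1*44/3 = -29126 - 44/3 = -87422/3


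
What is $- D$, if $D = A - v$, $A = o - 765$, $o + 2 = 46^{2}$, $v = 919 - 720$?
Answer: $-1150$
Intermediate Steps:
$v = 199$
$o = 2114$ ($o = -2 + 46^{2} = -2 + 2116 = 2114$)
$A = 1349$ ($A = 2114 - 765 = 1349$)
$D = 1150$ ($D = 1349 - 199 = 1150$)
$- D = \left(-1\right) 1150 = -1150$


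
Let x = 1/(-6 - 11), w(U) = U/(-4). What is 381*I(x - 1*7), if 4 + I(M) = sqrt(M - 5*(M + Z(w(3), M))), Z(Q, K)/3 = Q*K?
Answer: -1524 + 381*I*sqrt(14790)/17 ≈ -1524.0 + 2725.6*I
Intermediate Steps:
w(U) = -U/4 (w(U) = U*(-1/4) = -U/4)
Z(Q, K) = 3*K*Q (Z(Q, K) = 3*(Q*K) = 3*(K*Q) = 3*K*Q)
x = -1/17 (x = 1/(-17) = -1/17 ≈ -0.058824)
I(M) = -4 + sqrt(29)*sqrt(M)/2 (I(M) = -4 + sqrt(M - 5*(M + 3*M*(-1/4*3))) = -4 + sqrt(M - 5*(M + 3*M*(-3/4))) = -4 + sqrt(M - 5*(M - 9*M/4)) = -4 + sqrt(M - (-25)*M/4) = -4 + sqrt(M + 25*M/4) = -4 + sqrt(29*M/4) = -4 + sqrt(29)*sqrt(M)/2)
381*I(x - 1*7) = 381*(-4 + sqrt(29)*sqrt(-1/17 - 1*7)/2) = 381*(-4 + sqrt(29)*sqrt(-1/17 - 7)/2) = 381*(-4 + sqrt(29)*sqrt(-120/17)/2) = 381*(-4 + sqrt(29)*(2*I*sqrt(510)/17)/2) = 381*(-4 + I*sqrt(14790)/17) = -1524 + 381*I*sqrt(14790)/17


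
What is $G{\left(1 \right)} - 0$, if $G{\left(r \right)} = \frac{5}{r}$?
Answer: $5$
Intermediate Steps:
$G{\left(1 \right)} - 0 = \frac{5}{1} - 0 = 5 \cdot 1 + 0 = 5 + 0 = 5$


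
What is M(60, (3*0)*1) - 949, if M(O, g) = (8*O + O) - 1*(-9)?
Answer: -400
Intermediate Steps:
M(O, g) = 9 + 9*O (M(O, g) = 9*O + 9 = 9 + 9*O)
M(60, (3*0)*1) - 949 = (9 + 9*60) - 949 = (9 + 540) - 949 = 549 - 949 = -400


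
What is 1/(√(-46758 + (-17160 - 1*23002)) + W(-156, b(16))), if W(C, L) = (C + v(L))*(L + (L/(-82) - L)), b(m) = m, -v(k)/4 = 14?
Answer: 164/351389 - 1681*I*√21730/74494468 ≈ 0.00046672 - 0.0033264*I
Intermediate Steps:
v(k) = -56 (v(k) = -4*14 = -56)
W(C, L) = -L*(-56 + C)/82 (W(C, L) = (C - 56)*(L + (L/(-82) - L)) = (-56 + C)*(L + (L*(-1/82) - L)) = (-56 + C)*(L + (-L/82 - L)) = (-56 + C)*(L - 83*L/82) = (-56 + C)*(-L/82) = -L*(-56 + C)/82)
1/(√(-46758 + (-17160 - 1*23002)) + W(-156, b(16))) = 1/(√(-46758 + (-17160 - 1*23002)) + (1/82)*16*(56 - 1*(-156))) = 1/(√(-46758 + (-17160 - 23002)) + (1/82)*16*(56 + 156)) = 1/(√(-46758 - 40162) + (1/82)*16*212) = 1/(√(-86920) + 1696/41) = 1/(2*I*√21730 + 1696/41) = 1/(1696/41 + 2*I*√21730)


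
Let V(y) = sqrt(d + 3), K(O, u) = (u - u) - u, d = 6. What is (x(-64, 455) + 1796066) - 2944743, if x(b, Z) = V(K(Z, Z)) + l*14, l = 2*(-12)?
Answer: -1149010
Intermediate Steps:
K(O, u) = -u (K(O, u) = 0 - u = -u)
V(y) = 3 (V(y) = sqrt(6 + 3) = sqrt(9) = 3)
l = -24
x(b, Z) = -333 (x(b, Z) = 3 - 24*14 = 3 - 336 = -333)
(x(-64, 455) + 1796066) - 2944743 = (-333 + 1796066) - 2944743 = 1795733 - 2944743 = -1149010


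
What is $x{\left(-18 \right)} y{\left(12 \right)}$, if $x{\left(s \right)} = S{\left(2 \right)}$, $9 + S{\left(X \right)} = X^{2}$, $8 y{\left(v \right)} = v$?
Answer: $- \frac{15}{2} \approx -7.5$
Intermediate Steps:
$y{\left(v \right)} = \frac{v}{8}$
$S{\left(X \right)} = -9 + X^{2}$
$x{\left(s \right)} = -5$ ($x{\left(s \right)} = -9 + 2^{2} = -9 + 4 = -5$)
$x{\left(-18 \right)} y{\left(12 \right)} = - 5 \cdot \frac{1}{8} \cdot 12 = \left(-5\right) \frac{3}{2} = - \frac{15}{2}$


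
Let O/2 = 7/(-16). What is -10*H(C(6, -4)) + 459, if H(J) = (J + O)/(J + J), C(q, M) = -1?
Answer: 3597/8 ≈ 449.63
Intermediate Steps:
O = -7/8 (O = 2*(7/(-16)) = 2*(7*(-1/16)) = 2*(-7/16) = -7/8 ≈ -0.87500)
H(J) = (-7/8 + J)/(2*J) (H(J) = (J - 7/8)/(J + J) = (-7/8 + J)/((2*J)) = (-7/8 + J)*(1/(2*J)) = (-7/8 + J)/(2*J))
-10*H(C(6, -4)) + 459 = -5*(-7 + 8*(-1))/(8*(-1)) + 459 = -5*(-1)*(-7 - 8)/8 + 459 = -5*(-1)*(-15)/8 + 459 = -10*15/16 + 459 = -75/8 + 459 = 3597/8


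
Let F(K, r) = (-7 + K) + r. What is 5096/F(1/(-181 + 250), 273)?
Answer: 351624/18355 ≈ 19.157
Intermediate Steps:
F(K, r) = -7 + K + r
5096/F(1/(-181 + 250), 273) = 5096/(-7 + 1/(-181 + 250) + 273) = 5096/(-7 + 1/69 + 273) = 5096/(18355/69) = 5096*(69/18355) = 351624/18355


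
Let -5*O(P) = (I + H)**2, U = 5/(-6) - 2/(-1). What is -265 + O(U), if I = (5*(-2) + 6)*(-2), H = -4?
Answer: -1341/5 ≈ -268.20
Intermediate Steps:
U = 7/6 (U = 5*(-1/6) - 2*(-1) = -5/6 + 2 = 7/6 ≈ 1.1667)
I = 8 (I = (-10 + 6)*(-2) = -4*(-2) = 8)
O(P) = -16/5 (O(P) = -(8 - 4)**2/5 = -1/5*4**2 = -1/5*16 = -16/5)
-265 + O(U) = -265 - 16/5 = -1341/5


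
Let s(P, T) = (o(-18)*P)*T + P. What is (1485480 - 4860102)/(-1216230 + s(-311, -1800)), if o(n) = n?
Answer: 3374622/11292941 ≈ 0.29883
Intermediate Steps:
s(P, T) = P - 18*P*T (s(P, T) = (-18*P)*T + P = -18*P*T + P = P - 18*P*T)
(1485480 - 4860102)/(-1216230 + s(-311, -1800)) = (1485480 - 4860102)/(-1216230 - 311*(1 - 18*(-1800))) = -3374622/(-1216230 - 311*(1 + 32400)) = -3374622/(-1216230 - 311*32401) = -3374622/(-1216230 - 10076711) = -3374622/(-11292941) = -3374622*(-1/11292941) = 3374622/11292941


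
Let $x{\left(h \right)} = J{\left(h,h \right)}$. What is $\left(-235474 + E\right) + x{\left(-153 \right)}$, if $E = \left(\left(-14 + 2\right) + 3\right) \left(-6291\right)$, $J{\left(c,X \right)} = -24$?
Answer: $-178879$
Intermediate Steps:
$x{\left(h \right)} = -24$
$E = 56619$ ($E = \left(-12 + 3\right) \left(-6291\right) = \left(-9\right) \left(-6291\right) = 56619$)
$\left(-235474 + E\right) + x{\left(-153 \right)} = \left(-235474 + 56619\right) - 24 = -178855 - 24 = -178879$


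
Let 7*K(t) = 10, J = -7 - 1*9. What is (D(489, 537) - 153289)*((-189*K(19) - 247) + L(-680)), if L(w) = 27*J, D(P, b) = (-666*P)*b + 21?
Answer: 166113155494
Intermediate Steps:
J = -16 (J = -7 - 9 = -16)
D(P, b) = 21 - 666*P*b (D(P, b) = -666*P*b + 21 = 21 - 666*P*b)
K(t) = 10/7 (K(t) = (1/7)*10 = 10/7)
L(w) = -432 (L(w) = 27*(-16) = -432)
(D(489, 537) - 153289)*((-189*K(19) - 247) + L(-680)) = ((21 - 666*489*537) - 153289)*((-189*10/7 - 247) - 432) = ((21 - 174886938) - 153289)*((-270 - 247) - 432) = (-174886917 - 153289)*(-517 - 432) = -175040206*(-949) = 166113155494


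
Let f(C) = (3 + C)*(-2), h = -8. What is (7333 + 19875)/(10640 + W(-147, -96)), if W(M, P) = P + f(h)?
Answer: 13604/5277 ≈ 2.5780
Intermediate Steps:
f(C) = -6 - 2*C
W(M, P) = 10 + P (W(M, P) = P + (-6 - 2*(-8)) = P + (-6 + 16) = P + 10 = 10 + P)
(7333 + 19875)/(10640 + W(-147, -96)) = (7333 + 19875)/(10640 + (10 - 96)) = 27208/(10640 - 86) = 27208/10554 = 27208*(1/10554) = 13604/5277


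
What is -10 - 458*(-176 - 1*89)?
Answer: 121360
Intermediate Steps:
-10 - 458*(-176 - 1*89) = -10 - 458*(-176 - 89) = -10 - 458*(-265) = -10 + 121370 = 121360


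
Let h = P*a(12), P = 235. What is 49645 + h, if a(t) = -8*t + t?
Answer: 29905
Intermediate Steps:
a(t) = -7*t
h = -19740 (h = 235*(-7*12) = 235*(-84) = -19740)
49645 + h = 49645 - 19740 = 29905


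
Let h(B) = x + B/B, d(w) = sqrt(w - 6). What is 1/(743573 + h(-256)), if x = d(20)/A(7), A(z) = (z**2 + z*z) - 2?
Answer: 3426388992/2547773768337401 - 48*sqrt(14)/2547773768337401 ≈ 1.3449e-6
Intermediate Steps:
d(w) = sqrt(-6 + w)
A(z) = -2 + 2*z**2 (A(z) = (z**2 + z**2) - 2 = 2*z**2 - 2 = -2 + 2*z**2)
x = sqrt(14)/96 (x = sqrt(-6 + 20)/(-2 + 2*7**2) = sqrt(14)/(-2 + 2*49) = sqrt(14)/(-2 + 98) = sqrt(14)/96 ≈ 0.038976)
h(B) = 1 + sqrt(14)/96 (h(B) = sqrt(14)/96 + B/B = sqrt(14)/96 + 1 = 1 + sqrt(14)/96)
1/(743573 + h(-256)) = 1/(743573 + (1 + sqrt(14)/96)) = 1/(743574 + sqrt(14)/96)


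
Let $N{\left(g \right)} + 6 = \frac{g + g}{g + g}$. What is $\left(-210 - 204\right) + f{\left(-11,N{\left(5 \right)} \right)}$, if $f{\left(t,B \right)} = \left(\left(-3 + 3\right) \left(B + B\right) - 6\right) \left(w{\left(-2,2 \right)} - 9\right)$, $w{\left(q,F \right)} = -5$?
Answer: $-330$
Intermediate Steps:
$N{\left(g \right)} = -5$ ($N{\left(g \right)} = -6 + \frac{g + g}{g + g} = -6 + \frac{2 g}{2 g} = -6 + 2 g \frac{1}{2 g} = -6 + 1 = -5$)
$f{\left(t,B \right)} = 84$ ($f{\left(t,B \right)} = \left(\left(-3 + 3\right) \left(B + B\right) - 6\right) \left(-5 - 9\right) = \left(0 \cdot 2 B - 6\right) \left(-14\right) = \left(0 - 6\right) \left(-14\right) = \left(-6\right) \left(-14\right) = 84$)
$\left(-210 - 204\right) + f{\left(-11,N{\left(5 \right)} \right)} = \left(-210 - 204\right) + 84 = -414 + 84 = -330$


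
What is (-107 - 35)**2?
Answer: 20164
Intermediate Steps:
(-107 - 35)**2 = (-142)**2 = 20164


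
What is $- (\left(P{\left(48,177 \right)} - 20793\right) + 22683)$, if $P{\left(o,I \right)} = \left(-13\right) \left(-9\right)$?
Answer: $-2007$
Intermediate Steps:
$P{\left(o,I \right)} = 117$
$- (\left(P{\left(48,177 \right)} - 20793\right) + 22683) = - (\left(117 - 20793\right) + 22683) = - (-20676 + 22683) = \left(-1\right) 2007 = -2007$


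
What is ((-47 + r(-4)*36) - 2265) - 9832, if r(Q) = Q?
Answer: -12288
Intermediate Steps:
((-47 + r(-4)*36) - 2265) - 9832 = ((-47 - 4*36) - 2265) - 9832 = ((-47 - 144) - 2265) - 9832 = (-191 - 2265) - 9832 = -2456 - 9832 = -12288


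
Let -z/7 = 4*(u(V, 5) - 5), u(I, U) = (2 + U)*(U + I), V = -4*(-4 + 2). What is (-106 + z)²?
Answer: 6320196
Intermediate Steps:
V = 8 (V = -4*(-2) = 8)
u(I, U) = (2 + U)*(I + U)
z = -2408 (z = -28*((5² + 2*8 + 2*5 + 8*5) - 5) = -28*((25 + 16 + 10 + 40) - 5) = -28*(91 - 5) = -28*86 = -7*344 = -2408)
(-106 + z)² = (-106 - 2408)² = (-2514)² = 6320196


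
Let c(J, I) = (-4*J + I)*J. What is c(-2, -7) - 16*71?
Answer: -1138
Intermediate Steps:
c(J, I) = J*(I - 4*J) (c(J, I) = (I - 4*J)*J = J*(I - 4*J))
c(-2, -7) - 16*71 = -2*(-7 - 4*(-2)) - 16*71 = -2*(-7 + 8) - 1136 = -2*1 - 1136 = -2 - 1136 = -1138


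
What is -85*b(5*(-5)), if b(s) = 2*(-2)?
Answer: 340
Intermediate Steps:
b(s) = -4
-85*b(5*(-5)) = -85*(-4) = 340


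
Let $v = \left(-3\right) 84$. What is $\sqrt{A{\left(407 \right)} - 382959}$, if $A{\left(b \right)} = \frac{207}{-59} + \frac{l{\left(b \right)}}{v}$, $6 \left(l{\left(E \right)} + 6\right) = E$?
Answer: $\frac{i \sqrt{1727688976590}}{2124} \approx 618.84 i$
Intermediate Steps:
$l{\left(E \right)} = -6 + \frac{E}{6}$
$v = -252$
$A{\left(b \right)} = - \frac{8635}{2478} - \frac{b}{1512}$ ($A{\left(b \right)} = \frac{207}{-59} + \frac{-6 + \frac{b}{6}}{-252} = 207 \left(- \frac{1}{59}\right) + \left(-6 + \frac{b}{6}\right) \left(- \frac{1}{252}\right) = - \frac{207}{59} - \left(- \frac{1}{42} + \frac{b}{1512}\right) = - \frac{8635}{2478} - \frac{b}{1512}$)
$\sqrt{A{\left(407 \right)} - 382959} = \sqrt{\left(- \frac{8635}{2478} - \frac{407}{1512}\right) - 382959} = \sqrt{- \frac{47839}{12744} - 382959} = \sqrt{- \frac{4880477335}{12744}} = \frac{i \sqrt{1727688976590}}{2124}$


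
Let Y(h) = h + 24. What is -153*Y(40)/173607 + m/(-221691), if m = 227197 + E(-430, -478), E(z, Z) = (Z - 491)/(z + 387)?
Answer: -596520367592/551648568597 ≈ -1.0813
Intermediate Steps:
E(z, Z) = (-491 + Z)/(387 + z)
Y(h) = 24 + h
m = 9770440/43 (m = 227197 + (-491 - 478)/(387 - 430) = 227197 - 969/(-43) = 227197 - 1/43*(-969) = 227197 + 969/43 = 9770440/43 ≈ 2.2722e+5)
-153*Y(40)/173607 + m/(-221691) = -153*(24 + 40)/173607 + (9770440/43)/(-221691) = -153*64*(1/173607) + (9770440/43)*(-1/221691) = -9792*1/173607 - 9770440/9532713 = -3264/57869 - 9770440/9532713 = -596520367592/551648568597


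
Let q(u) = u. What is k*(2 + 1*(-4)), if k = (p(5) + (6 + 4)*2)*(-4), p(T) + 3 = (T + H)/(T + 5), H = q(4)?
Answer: 716/5 ≈ 143.20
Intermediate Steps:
H = 4
p(T) = -3 + (4 + T)/(5 + T) (p(T) = -3 + (T + 4)/(T + 5) = -3 + (4 + T)/(5 + T))
k = -358/5 (k = ((-11 - 2*5)/(5 + 5) + (6 + 4)*2)*(-4) = ((-11 - 10)/10 + 10*2)*(-4) = ((⅒)*(-21) + 20)*(-4) = (-21/10 + 20)*(-4) = (179/10)*(-4) = -358/5 ≈ -71.600)
k*(2 + 1*(-4)) = -358*(2 + 1*(-4))/5 = -358*(2 - 4)/5 = -358/5*(-2) = 716/5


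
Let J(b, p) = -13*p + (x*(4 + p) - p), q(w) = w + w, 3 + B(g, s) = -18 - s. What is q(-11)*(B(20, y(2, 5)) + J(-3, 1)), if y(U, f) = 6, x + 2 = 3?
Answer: 792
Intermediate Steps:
x = 1 (x = -2 + 3 = 1)
B(g, s) = -21 - s (B(g, s) = -3 + (-18 - s) = -21 - s)
q(w) = 2*w
J(b, p) = 4 - 13*p (J(b, p) = -13*p + (1*(4 + p) - p) = -13*p + ((4 + p) - p) = -13*p + 4 = 4 - 13*p)
q(-11)*(B(20, y(2, 5)) + J(-3, 1)) = (2*(-11))*((-21 - 1*6) + (4 - 13*1)) = -22*((-21 - 6) + (4 - 13)) = -22*(-27 - 9) = -22*(-36) = 792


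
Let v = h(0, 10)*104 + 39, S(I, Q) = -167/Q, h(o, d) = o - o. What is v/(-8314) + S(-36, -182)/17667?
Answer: -31002982/6683196429 ≈ -0.0046389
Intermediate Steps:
h(o, d) = 0
v = 39 (v = 0*104 + 39 = 0 + 39 = 39)
v/(-8314) + S(-36, -182)/17667 = 39/(-8314) - 167/(-182)/17667 = 39*(-1/8314) - 167*(-1/182)*(1/17667) = -39/8314 + (167/182)*(1/17667) = -39/8314 + 167/3215394 = -31002982/6683196429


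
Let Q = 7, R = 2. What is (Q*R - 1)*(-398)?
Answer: -5174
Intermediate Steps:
(Q*R - 1)*(-398) = (7*2 - 1)*(-398) = (14 - 1)*(-398) = 13*(-398) = -5174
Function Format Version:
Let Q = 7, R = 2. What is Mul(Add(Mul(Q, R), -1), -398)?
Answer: -5174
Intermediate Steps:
Mul(Add(Mul(Q, R), -1), -398) = Mul(Add(Mul(7, 2), -1), -398) = Mul(Add(14, -1), -398) = Mul(13, -398) = -5174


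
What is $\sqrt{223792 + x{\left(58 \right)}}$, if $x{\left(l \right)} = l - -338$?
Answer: $2 \sqrt{56047} \approx 473.48$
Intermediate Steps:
$x{\left(l \right)} = 338 + l$ ($x{\left(l \right)} = l + 338 = 338 + l$)
$\sqrt{223792 + x{\left(58 \right)}} = \sqrt{223792 + \left(338 + 58\right)} = \sqrt{223792 + 396} = \sqrt{224188} = 2 \sqrt{56047}$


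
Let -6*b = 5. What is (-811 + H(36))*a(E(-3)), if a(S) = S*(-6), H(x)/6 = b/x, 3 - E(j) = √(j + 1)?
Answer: 29201/2 - 29201*I*√2/6 ≈ 14601.0 - 6882.7*I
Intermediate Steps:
b = -⅚ (b = -⅙*5 = -⅚ ≈ -0.83333)
E(j) = 3 - √(1 + j) (E(j) = 3 - √(j + 1) = 3 - √(1 + j))
H(x) = -5/x (H(x) = 6*(-5/(6*x)) = -5/x)
a(S) = -6*S
(-811 + H(36))*a(E(-3)) = (-811 - 5/36)*(-6*(3 - √(1 - 3))) = (-811 - 5*1/36)*(-6*(3 - √(-2))) = (-811 - 5/36)*(-6*(3 - I*√2)) = -(-29201)*(3 - I*√2)/6 = -29201*(-18 + 6*I*√2)/36 = 29201/2 - 29201*I*√2/6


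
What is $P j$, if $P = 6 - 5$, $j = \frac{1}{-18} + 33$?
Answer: $\frac{593}{18} \approx 32.944$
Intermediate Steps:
$j = \frac{593}{18}$ ($j = - \frac{1}{18} + 33 = \frac{593}{18} \approx 32.944$)
$P = 1$
$P j = 1 \cdot \frac{593}{18} = \frac{593}{18}$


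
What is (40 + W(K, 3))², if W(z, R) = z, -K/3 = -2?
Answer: 2116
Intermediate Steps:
K = 6 (K = -3*(-2) = 6)
(40 + W(K, 3))² = (40 + 6)² = 46² = 2116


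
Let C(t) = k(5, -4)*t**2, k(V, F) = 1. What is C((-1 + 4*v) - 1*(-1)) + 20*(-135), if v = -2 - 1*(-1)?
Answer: -2684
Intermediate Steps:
v = -1 (v = -2 + 1 = -1)
C(t) = t**2 (C(t) = 1*t**2 = t**2)
C((-1 + 4*v) - 1*(-1)) + 20*(-135) = ((-1 + 4*(-1)) - 1*(-1))**2 + 20*(-135) = ((-1 - 4) + 1)**2 - 2700 = (-5 + 1)**2 - 2700 = (-4)**2 - 2700 = 16 - 2700 = -2684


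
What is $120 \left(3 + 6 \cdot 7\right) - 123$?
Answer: $5277$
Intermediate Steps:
$120 \left(3 + 6 \cdot 7\right) - 123 = 120 \left(3 + 42\right) - 123 = 120 \cdot 45 - 123 = 5400 - 123 = 5277$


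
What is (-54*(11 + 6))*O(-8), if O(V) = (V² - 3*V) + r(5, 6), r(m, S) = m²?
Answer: -103734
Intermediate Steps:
O(V) = 25 + V² - 3*V (O(V) = (V² - 3*V) + 5² = (V² - 3*V) + 25 = 25 + V² - 3*V)
(-54*(11 + 6))*O(-8) = (-54*(11 + 6))*(25 + (-8)² - 3*(-8)) = (-54*17)*(25 + 64 + 24) = -918*113 = -103734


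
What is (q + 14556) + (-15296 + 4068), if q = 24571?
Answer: 27899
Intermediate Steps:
(q + 14556) + (-15296 + 4068) = (24571 + 14556) + (-15296 + 4068) = 39127 - 11228 = 27899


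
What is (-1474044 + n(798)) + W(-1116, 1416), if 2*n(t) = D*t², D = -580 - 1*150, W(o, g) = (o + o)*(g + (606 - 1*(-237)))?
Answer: -238949592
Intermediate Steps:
W(o, g) = 2*o*(843 + g) (W(o, g) = (2*o)*(g + (606 + 237)) = (2*o)*(g + 843) = (2*o)*(843 + g) = 2*o*(843 + g))
D = -730 (D = -580 - 150 = -730)
n(t) = -365*t² (n(t) = (-730*t²)/2 = -365*t²)
(-1474044 + n(798)) + W(-1116, 1416) = (-1474044 - 365*798²) + 2*(-1116)*(843 + 1416) = (-1474044 - 365*636804) + 2*(-1116)*2259 = (-1474044 - 232433460) - 5042088 = -233907504 - 5042088 = -238949592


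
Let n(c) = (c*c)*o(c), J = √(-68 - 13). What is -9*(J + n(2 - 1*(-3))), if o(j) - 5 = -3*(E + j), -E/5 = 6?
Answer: -18000 - 81*I ≈ -18000.0 - 81.0*I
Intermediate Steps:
E = -30 (E = -5*6 = -30)
o(j) = 95 - 3*j (o(j) = 5 - 3*(-30 + j) = 5 + (90 - 3*j) = 95 - 3*j)
J = 9*I (J = √(-81) = 9*I ≈ 9.0*I)
n(c) = c²*(95 - 3*c) (n(c) = (c*c)*(95 - 3*c) = c²*(95 - 3*c))
-9*(J + n(2 - 1*(-3))) = -9*(9*I + (2 - 1*(-3))²*(95 - 3*(2 - 1*(-3)))) = -9*(9*I + (2 + 3)²*(95 - 3*(2 + 3))) = -9*(9*I + 5²*(95 - 3*5)) = -9*(9*I + 25*(95 - 15)) = -9*(9*I + 25*80) = -9*(9*I + 2000) = -9*(2000 + 9*I) = -18000 - 81*I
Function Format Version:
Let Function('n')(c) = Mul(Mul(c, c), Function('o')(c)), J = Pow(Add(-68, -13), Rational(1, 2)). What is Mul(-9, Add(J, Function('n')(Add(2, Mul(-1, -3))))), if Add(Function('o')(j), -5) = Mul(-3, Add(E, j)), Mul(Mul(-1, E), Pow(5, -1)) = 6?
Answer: Add(-18000, Mul(-81, I)) ≈ Add(-18000., Mul(-81.000, I))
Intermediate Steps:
E = -30 (E = Mul(-5, 6) = -30)
Function('o')(j) = Add(95, Mul(-3, j)) (Function('o')(j) = Add(5, Mul(-3, Add(-30, j))) = Add(5, Add(90, Mul(-3, j))) = Add(95, Mul(-3, j)))
J = Mul(9, I) (J = Pow(-81, Rational(1, 2)) = Mul(9, I) ≈ Mul(9.0000, I))
Function('n')(c) = Mul(Pow(c, 2), Add(95, Mul(-3, c))) (Function('n')(c) = Mul(Mul(c, c), Add(95, Mul(-3, c))) = Mul(Pow(c, 2), Add(95, Mul(-3, c))))
Mul(-9, Add(J, Function('n')(Add(2, Mul(-1, -3))))) = Mul(-9, Add(Mul(9, I), Mul(Pow(Add(2, Mul(-1, -3)), 2), Add(95, Mul(-3, Add(2, Mul(-1, -3))))))) = Mul(-9, Add(Mul(9, I), Mul(Pow(Add(2, 3), 2), Add(95, Mul(-3, Add(2, 3)))))) = Mul(-9, Add(Mul(9, I), Mul(Pow(5, 2), Add(95, Mul(-3, 5))))) = Mul(-9, Add(Mul(9, I), Mul(25, Add(95, -15)))) = Mul(-9, Add(Mul(9, I), Mul(25, 80))) = Mul(-9, Add(Mul(9, I), 2000)) = Mul(-9, Add(2000, Mul(9, I))) = Add(-18000, Mul(-81, I))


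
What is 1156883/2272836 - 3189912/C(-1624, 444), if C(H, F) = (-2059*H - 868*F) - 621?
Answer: -3828314822383/6722601139308 ≈ -0.56947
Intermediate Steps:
C(H, F) = -621 - 2059*H - 868*F
1156883/2272836 - 3189912/C(-1624, 444) = 1156883/2272836 - 3189912/(-621 - 2059*(-1624) - 868*444) = 1156883*(1/2272836) - 3189912/(-621 + 3343816 - 385392) = 1156883/2272836 - 3189912/2957803 = -3828314822383/6722601139308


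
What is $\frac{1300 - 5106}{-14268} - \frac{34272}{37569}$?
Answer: $- \frac{8238221}{12762726} \approx -0.64549$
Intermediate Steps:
$\frac{1300 - 5106}{-14268} - \frac{34272}{37569} = \left(-3806\right) \left(- \frac{1}{14268}\right) - \frac{1632}{1789} = \frac{1903}{7134} - \frac{1632}{1789} = - \frac{8238221}{12762726}$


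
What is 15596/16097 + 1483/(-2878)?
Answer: 21013437/46327166 ≈ 0.45359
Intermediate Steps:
15596/16097 + 1483/(-2878) = 15596*(1/16097) + 1483*(-1/2878) = 15596/16097 - 1483/2878 = 21013437/46327166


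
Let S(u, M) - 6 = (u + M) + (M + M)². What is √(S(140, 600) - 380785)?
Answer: √1059961 ≈ 1029.5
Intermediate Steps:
S(u, M) = 6 + M + u + 4*M² (S(u, M) = 6 + ((u + M) + (M + M)²) = 6 + ((M + u) + (2*M)²) = 6 + ((M + u) + 4*M²) = 6 + (M + u + 4*M²) = 6 + M + u + 4*M²)
√(S(140, 600) - 380785) = √((6 + 600 + 140 + 4*600²) - 380785) = √((6 + 600 + 140 + 4*360000) - 380785) = √((6 + 600 + 140 + 1440000) - 380785) = √(1440746 - 380785) = √1059961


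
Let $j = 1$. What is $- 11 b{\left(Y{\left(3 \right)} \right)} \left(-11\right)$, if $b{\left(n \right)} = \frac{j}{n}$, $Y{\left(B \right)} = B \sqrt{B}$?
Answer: $\frac{121 \sqrt{3}}{9} \approx 23.286$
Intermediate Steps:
$Y{\left(B \right)} = B^{\frac{3}{2}}$
$b{\left(n \right)} = \frac{1}{n}$ ($b{\left(n \right)} = 1 \frac{1}{n} = \frac{1}{n}$)
$- 11 b{\left(Y{\left(3 \right)} \right)} \left(-11\right) = - \frac{11}{3^{\frac{3}{2}}} \left(-11\right) = - \frac{11}{3 \sqrt{3}} \left(-11\right) = - 11 \frac{\sqrt{3}}{9} \left(-11\right) = - \frac{11 \sqrt{3}}{9} \left(-11\right) = \frac{121 \sqrt{3}}{9}$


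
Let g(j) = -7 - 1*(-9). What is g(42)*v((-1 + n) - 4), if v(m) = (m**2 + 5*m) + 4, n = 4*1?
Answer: 0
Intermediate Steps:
g(j) = 2 (g(j) = -7 + 9 = 2)
n = 4
v(m) = 4 + m**2 + 5*m
g(42)*v((-1 + n) - 4) = 2*(4 + ((-1 + 4) - 4)**2 + 5*((-1 + 4) - 4)) = 2*(4 + (3 - 4)**2 + 5*(3 - 4)) = 2*(4 + (-1)**2 + 5*(-1)) = 2*(4 + 1 - 5) = 2*0 = 0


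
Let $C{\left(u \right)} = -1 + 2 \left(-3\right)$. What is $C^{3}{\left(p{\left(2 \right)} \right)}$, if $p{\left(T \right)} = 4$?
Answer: $-343$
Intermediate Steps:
$C{\left(u \right)} = -7$ ($C{\left(u \right)} = -1 - 6 = -7$)
$C^{3}{\left(p{\left(2 \right)} \right)} = \left(-7\right)^{3} = -343$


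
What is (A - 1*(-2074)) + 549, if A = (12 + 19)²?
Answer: 3584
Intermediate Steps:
A = 961 (A = 31² = 961)
(A - 1*(-2074)) + 549 = (961 - 1*(-2074)) + 549 = (961 + 2074) + 549 = 3035 + 549 = 3584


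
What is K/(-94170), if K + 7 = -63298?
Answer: 12661/18834 ≈ 0.67224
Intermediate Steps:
K = -63305 (K = -7 - 63298 = -63305)
K/(-94170) = -63305/(-94170) = -63305*(-1/94170) = 12661/18834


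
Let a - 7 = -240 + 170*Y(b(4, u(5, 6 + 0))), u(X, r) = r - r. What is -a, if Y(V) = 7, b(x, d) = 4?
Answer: -957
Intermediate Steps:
u(X, r) = 0
a = 957 (a = 7 + (-240 + 170*7) = 7 + (-240 + 1190) = 7 + 950 = 957)
-a = -1*957 = -957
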